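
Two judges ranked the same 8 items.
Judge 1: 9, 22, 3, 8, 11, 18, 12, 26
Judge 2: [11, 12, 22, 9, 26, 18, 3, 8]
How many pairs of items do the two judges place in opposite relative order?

15 discordant pairs

Assign each item its position (1..8) in the first ordering, then rewrite the second ordering as that position sequence:
positions: 9→1, 22→2, 3→3, 8→4, 11→5, 18→6, 12→7, 26→8
second ordering as positions: [5, 7, 2, 1, 8, 6, 3, 4]
Discordant pairs = inversions in this position sequence.
5: 2, 1, 3, 4 → 4
7: 2, 1, 6, 3, 4 → 5
2: 1 → 1
1: 0
8: 6, 3, 4 → 3
6: 3, 4 → 2
3: 0
4: 0
Total: 4 + 5 + 1 + 0 + 3 + 2 + 0 + 0 = 15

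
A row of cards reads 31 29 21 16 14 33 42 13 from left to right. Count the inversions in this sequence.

Element-by-element contributions:
31 → 29, 21, 16, 14, 13 → 5
29 → 21, 16, 14, 13 → 4
21 → 16, 14, 13 → 3
16 → 14, 13 → 2
14 → 13 → 1
33 → 13 → 1
42 → 13 → 1
13 → none → 0
Sum: 5 + 4 + 3 + 2 + 1 + 1 + 1 + 0 = 17

17 inversions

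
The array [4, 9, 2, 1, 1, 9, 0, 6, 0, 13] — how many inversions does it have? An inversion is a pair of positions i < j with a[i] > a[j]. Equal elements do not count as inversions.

Element-by-element contributions:
4 → 2, 1, 1, 0, 0 → 5
9 → 2, 1, 1, 0, 6, 0 → 6
2 → 1, 1, 0, 0 → 4
1 → 0, 0 → 2
1 → 0, 0 → 2
9 → 0, 6, 0 → 3
0 → none → 0
6 → 0 → 1
0 → none → 0
13 → none → 0
Sum: 5 + 6 + 4 + 2 + 2 + 3 + 0 + 1 + 0 + 0 = 23

23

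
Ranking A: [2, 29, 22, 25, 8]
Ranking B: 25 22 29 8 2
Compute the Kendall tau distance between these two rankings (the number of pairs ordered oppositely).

7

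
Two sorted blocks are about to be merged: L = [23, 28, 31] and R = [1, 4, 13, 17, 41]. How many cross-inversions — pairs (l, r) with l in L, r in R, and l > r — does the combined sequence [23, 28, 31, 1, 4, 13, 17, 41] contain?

12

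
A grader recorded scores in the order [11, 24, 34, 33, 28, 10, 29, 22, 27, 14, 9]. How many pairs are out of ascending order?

Sweep left to right; for each value list the smaller values that follow it:
11: 2
24: 4
34: 8
33: 7
28: 5
10: 1
29: 4
22: 2
27: 2
14: 1
9: 0
Sum: 2 + 4 + 8 + 7 + 5 + 1 + 4 + 2 + 2 + 1 + 0 = 36

36 out-of-order pairs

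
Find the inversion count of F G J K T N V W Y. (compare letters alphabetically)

1

Count, for each position, how many later elements it exceeds:
F → none → 0
G → none → 0
J → none → 0
K → none → 0
T → N → 1
N → none → 0
V → none → 0
W → none → 0
Y → none → 0
Sum: 0 + 0 + 0 + 0 + 1 + 0 + 0 + 0 + 0 = 1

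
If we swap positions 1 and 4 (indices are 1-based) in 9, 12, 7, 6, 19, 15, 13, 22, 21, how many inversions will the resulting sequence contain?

6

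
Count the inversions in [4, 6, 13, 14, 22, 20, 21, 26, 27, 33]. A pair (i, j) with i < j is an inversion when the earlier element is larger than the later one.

There are 2 out-of-order pairs.

Element-by-element contributions:
4 → none → 0
6 → none → 0
13 → none → 0
14 → none → 0
22 → 20, 21 → 2
20 → none → 0
21 → none → 0
26 → none → 0
27 → none → 0
33 → none → 0
Sum: 0 + 0 + 0 + 0 + 2 + 0 + 0 + 0 + 0 + 0 = 2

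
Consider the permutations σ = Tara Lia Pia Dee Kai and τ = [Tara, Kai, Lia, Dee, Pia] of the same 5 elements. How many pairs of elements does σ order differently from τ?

4

Assign each item its position (1..5) in the first ordering, then rewrite the second ordering as that position sequence:
positions: Tara→1, Lia→2, Pia→3, Dee→4, Kai→5
second ordering as positions: [1, 5, 2, 4, 3]
Discordant pairs = inversions in this position sequence.
1: 0
5: 2, 4, 3 → 3
2: 0
4: 3 → 1
3: 0
Total: 0 + 3 + 0 + 1 + 0 = 4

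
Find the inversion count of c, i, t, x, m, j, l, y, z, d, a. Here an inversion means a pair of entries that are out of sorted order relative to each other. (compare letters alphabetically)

26 inversions

Element-by-element contributions:
c: 1
i: 2
t: 5
x: 5
m: 4
j: 2
l: 2
y: 2
z: 2
d: 1
a: 0
Sum: 1 + 2 + 5 + 5 + 4 + 2 + 2 + 2 + 2 + 1 + 0 = 26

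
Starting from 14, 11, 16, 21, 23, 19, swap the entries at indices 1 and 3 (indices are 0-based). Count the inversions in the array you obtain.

Positions 1 and 3 hold 11 and 21; after swapping, the array is [14, 21, 16, 11, 23, 19].
For each element, count later entries that are smaller:
14: 1
21: 3
16: 1
11: 0
23: 1
19: 0
Sum: 1 + 3 + 1 + 0 + 1 + 0 = 6

6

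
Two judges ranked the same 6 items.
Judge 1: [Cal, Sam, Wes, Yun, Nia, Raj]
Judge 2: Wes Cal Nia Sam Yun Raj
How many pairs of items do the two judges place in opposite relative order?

4

Assign each item its position (1..6) in the first ordering, then rewrite the second ordering as that position sequence:
positions: Cal→1, Sam→2, Wes→3, Yun→4, Nia→5, Raj→6
second ordering as positions: [3, 1, 5, 2, 4, 6]
Discordant pairs = inversions in this position sequence.
3: 1, 2 → 2
1: 0
5: 2, 4 → 2
2: 0
4: 0
6: 0
Total: 2 + 0 + 2 + 0 + 0 + 0 = 4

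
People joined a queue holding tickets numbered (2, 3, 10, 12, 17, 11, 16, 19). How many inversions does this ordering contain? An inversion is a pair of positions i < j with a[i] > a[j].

3 out-of-order pairs

Sweep left to right; for each value list the smaller values that follow it:
2: 0
3: 0
10: 0
12: 1
17: 2
11: 0
16: 0
19: 0
Sum: 0 + 0 + 0 + 1 + 2 + 0 + 0 + 0 = 3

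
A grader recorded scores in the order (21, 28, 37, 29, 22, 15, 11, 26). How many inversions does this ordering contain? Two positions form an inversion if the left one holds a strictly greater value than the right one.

For each element, count later entries that are smaller:
21 → 15, 11 → 2
28 → 22, 15, 11, 26 → 4
37 → 29, 22, 15, 11, 26 → 5
29 → 22, 15, 11, 26 → 4
22 → 15, 11 → 2
15 → 11 → 1
11 → none → 0
26 → none → 0
Sum: 2 + 4 + 5 + 4 + 2 + 1 + 0 + 0 = 18

18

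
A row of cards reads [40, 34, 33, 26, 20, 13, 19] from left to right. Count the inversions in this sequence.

20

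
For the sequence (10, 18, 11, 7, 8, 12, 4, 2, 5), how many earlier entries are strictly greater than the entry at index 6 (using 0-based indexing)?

6

The element at index 6 is 4.
Elements before it: 10, 18, 11, 7, 8, 12
Those larger than 4: 10, 18, 11, 7, 8, 12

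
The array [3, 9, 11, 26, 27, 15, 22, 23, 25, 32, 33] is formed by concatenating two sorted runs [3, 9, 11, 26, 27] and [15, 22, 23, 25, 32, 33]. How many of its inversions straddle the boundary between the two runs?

Take each right-half value and tally the left-half values above it:
r = 15: 26, 27 → 2
r = 22: 26, 27 → 2
r = 23: 26, 27 → 2
r = 25: 26, 27 → 2
r = 32: none → 0
r = 33: none → 0
Cross-inversions: 2 + 2 + 2 + 2 + 0 + 0 = 8

8 split inversions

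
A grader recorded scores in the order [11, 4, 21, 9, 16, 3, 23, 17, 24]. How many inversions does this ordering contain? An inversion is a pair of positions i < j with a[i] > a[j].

Element-by-element contributions:
11 → 4, 9, 3 → 3
4 → 3 → 1
21 → 9, 16, 3, 17 → 4
9 → 3 → 1
16 → 3 → 1
3 → none → 0
23 → 17 → 1
17 → none → 0
24 → none → 0
Sum: 3 + 1 + 4 + 1 + 1 + 0 + 1 + 0 + 0 = 11

Inversions: 11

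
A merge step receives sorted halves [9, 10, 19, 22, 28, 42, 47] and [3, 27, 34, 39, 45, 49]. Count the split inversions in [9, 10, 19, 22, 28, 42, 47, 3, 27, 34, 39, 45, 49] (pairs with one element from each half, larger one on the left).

15

Count, for every r in R, how many entries of L exceed r:
r = 3: 9, 10, 19, 22, 28, 42, 47 → 7
r = 27: 28, 42, 47 → 3
r = 34: 42, 47 → 2
r = 39: 42, 47 → 2
r = 45: 47 → 1
r = 49: none → 0
Cross-inversions: 7 + 3 + 2 + 2 + 1 + 0 = 15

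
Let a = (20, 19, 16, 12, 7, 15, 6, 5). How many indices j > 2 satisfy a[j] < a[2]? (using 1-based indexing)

6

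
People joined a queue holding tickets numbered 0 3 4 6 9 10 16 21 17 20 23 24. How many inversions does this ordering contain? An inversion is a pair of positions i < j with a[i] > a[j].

2

Sweep left to right; for each value list the smaller values that follow it:
0: 0
3: 0
4: 0
6: 0
9: 0
10: 0
16: 0
21: 2
17: 0
20: 0
23: 0
24: 0
Sum: 0 + 0 + 0 + 0 + 0 + 0 + 0 + 2 + 0 + 0 + 0 + 0 = 2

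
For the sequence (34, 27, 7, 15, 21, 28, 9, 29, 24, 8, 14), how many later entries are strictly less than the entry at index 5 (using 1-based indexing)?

3 such elements

The element at index 5 is 21.
Elements after it: 28, 9, 29, 24, 8, 14
Those smaller than 21: 9, 8, 14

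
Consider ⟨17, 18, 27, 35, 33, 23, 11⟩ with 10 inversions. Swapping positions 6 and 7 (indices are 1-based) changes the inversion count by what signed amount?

-1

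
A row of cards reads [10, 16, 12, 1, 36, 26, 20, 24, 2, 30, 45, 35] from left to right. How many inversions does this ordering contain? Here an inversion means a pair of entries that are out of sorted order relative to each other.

19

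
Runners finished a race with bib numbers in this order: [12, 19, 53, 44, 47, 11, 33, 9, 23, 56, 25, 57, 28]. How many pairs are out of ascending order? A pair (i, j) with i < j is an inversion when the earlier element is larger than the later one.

For each element, count later entries that are smaller:
12 → 11, 9 → 2
19 → 11, 9 → 2
53 → 44, 47, 11, 33, 9, 23, 25, 28 → 8
44 → 11, 33, 9, 23, 25, 28 → 6
47 → 11, 33, 9, 23, 25, 28 → 6
11 → 9 → 1
33 → 9, 23, 25, 28 → 4
9 → none → 0
23 → none → 0
56 → 25, 28 → 2
25 → none → 0
57 → 28 → 1
28 → none → 0
Sum: 2 + 2 + 8 + 6 + 6 + 1 + 4 + 0 + 0 + 2 + 0 + 1 + 0 = 32

32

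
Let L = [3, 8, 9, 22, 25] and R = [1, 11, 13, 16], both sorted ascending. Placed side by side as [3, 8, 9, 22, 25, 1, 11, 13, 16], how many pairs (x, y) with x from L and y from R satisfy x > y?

Take each right-half value and tally the left-half values above it:
r = 1: 3, 8, 9, 22, 25 → 5
r = 11: 22, 25 → 2
r = 13: 22, 25 → 2
r = 16: 22, 25 → 2
Cross-inversions: 5 + 2 + 2 + 2 = 11

11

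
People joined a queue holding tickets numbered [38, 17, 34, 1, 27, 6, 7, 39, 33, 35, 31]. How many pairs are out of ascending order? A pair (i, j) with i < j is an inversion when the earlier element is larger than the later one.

There are 25 inversions.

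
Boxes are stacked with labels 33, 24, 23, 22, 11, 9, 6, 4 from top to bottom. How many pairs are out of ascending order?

28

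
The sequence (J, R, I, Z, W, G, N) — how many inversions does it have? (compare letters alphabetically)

Out-of-order index pairs (0-indexed):
(0,2): J > I
(0,5): J > G
(1,2): R > I
(1,5): R > G
(1,6): R > N
(2,5): I > G
(3,4): Z > W
(3,5): Z > G
(3,6): Z > N
(4,5): W > G
(4,6): W > N
That's 11 pairs.

Out-of-order pairs: 11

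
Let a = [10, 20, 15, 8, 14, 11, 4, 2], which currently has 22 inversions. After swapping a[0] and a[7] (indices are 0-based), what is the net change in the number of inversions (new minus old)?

-5

Positions 0 and 7 hold 10 and 2; after swapping, the array is [2, 20, 15, 8, 14, 11, 4, 10].
Sweep left to right; for each value list the smaller values that follow it:
2: 0
20: 6
15: 5
8: 1
14: 3
11: 2
4: 0
10: 0
Sum: 0 + 6 + 5 + 1 + 3 + 2 + 0 + 0 = 17
Change: 17 − 22 = -5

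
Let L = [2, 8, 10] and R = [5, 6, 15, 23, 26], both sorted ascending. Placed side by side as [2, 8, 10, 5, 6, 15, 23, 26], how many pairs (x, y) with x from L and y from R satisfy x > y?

Count, for every r in R, how many entries of L exceed r:
r = 5: 8, 10 → 2
r = 6: 8, 10 → 2
r = 15: none → 0
r = 23: none → 0
r = 26: none → 0
Cross-inversions: 2 + 2 + 0 + 0 + 0 = 4

There are 4 split inversions.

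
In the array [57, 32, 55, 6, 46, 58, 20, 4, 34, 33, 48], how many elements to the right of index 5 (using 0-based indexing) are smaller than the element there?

The element at index 5 is 58.
Elements after it: 20, 4, 34, 33, 48
Those smaller than 58: 20, 4, 34, 33, 48

5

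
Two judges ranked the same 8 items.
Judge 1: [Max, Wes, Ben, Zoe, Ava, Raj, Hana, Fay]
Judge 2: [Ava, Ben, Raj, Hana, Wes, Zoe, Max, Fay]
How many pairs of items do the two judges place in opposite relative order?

14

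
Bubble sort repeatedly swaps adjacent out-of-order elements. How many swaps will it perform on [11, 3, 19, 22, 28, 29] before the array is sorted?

1 swap

Minimum adjacent swaps = number of inversions (each swap of adjacent out-of-order elements removes one inversion and no swap can remove more).
Count inversions — for each element, later elements that are smaller:
11: 3 → 1
3: none → 0
19: none → 0
22: none → 0
28: none → 0
29: none → 0
Total inversions: 1 + 0 + 0 + 0 + 0 + 0 = 1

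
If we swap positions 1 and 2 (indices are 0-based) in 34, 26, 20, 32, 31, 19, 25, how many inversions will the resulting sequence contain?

14 inversions

Positions 1 and 2 hold 26 and 20; after swapping, the array is [34, 20, 26, 32, 31, 19, 25].
Element-by-element contributions:
34 → 20, 26, 32, 31, 19, 25 → 6
20 → 19 → 1
26 → 19, 25 → 2
32 → 31, 19, 25 → 3
31 → 19, 25 → 2
19 → none → 0
25 → none → 0
Sum: 6 + 1 + 2 + 3 + 2 + 0 + 0 = 14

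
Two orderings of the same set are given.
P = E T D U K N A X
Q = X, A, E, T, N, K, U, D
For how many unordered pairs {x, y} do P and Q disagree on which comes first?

Disagreeing pairs: 19

Assign each item its position (1..8) in the first ordering, then rewrite the second ordering as that position sequence:
positions: E→1, T→2, D→3, U→4, K→5, N→6, A→7, X→8
second ordering as positions: [8, 7, 1, 2, 6, 5, 4, 3]
Discordant pairs = inversions in this position sequence.
8: 7, 1, 2, 6, 5, 4, 3 → 7
7: 1, 2, 6, 5, 4, 3 → 6
1: 0
2: 0
6: 5, 4, 3 → 3
5: 4, 3 → 2
4: 3 → 1
3: 0
Total: 7 + 6 + 0 + 0 + 3 + 2 + 1 + 0 = 19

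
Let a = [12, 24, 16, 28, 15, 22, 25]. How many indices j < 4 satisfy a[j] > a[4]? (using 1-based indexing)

The element at index 4 is 28.
Elements before it: 12, 24, 16
None of them are larger than 28.

0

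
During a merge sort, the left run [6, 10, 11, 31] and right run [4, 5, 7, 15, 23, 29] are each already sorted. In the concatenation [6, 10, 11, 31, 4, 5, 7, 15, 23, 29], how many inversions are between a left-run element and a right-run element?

Take each right-half value and tally the left-half values above it:
r = 4: 6, 10, 11, 31 → 4
r = 5: 6, 10, 11, 31 → 4
r = 7: 10, 11, 31 → 3
r = 15: 31 → 1
r = 23: 31 → 1
r = 29: 31 → 1
Cross-inversions: 4 + 4 + 3 + 1 + 1 + 1 = 14

14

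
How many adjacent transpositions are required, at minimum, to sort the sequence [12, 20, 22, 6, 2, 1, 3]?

Each adjacent swap fixes exactly one inversion, so the minimum swap count equals the number of inversions.
Count inversions — for each element, later elements that are smaller:
12: 6, 2, 1, 3 → 4
20: 6, 2, 1, 3 → 4
22: 6, 2, 1, 3 → 4
6: 2, 1, 3 → 3
2: 1 → 1
1: none → 0
3: none → 0
Total inversions: 4 + 4 + 4 + 3 + 1 + 0 + 0 = 16

16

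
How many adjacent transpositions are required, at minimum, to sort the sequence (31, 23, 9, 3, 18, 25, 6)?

The minimum number of adjacent swaps to sort an array equals its inversion count, since every such swap removes exactly one inversion.
Count inversions — for each element, later elements that are smaller:
31: 23, 9, 3, 18, 25, 6 → 6
23: 9, 3, 18, 6 → 4
9: 3, 6 → 2
3: none → 0
18: 6 → 1
25: 6 → 1
6: none → 0
Total inversions: 6 + 4 + 2 + 0 + 1 + 1 + 0 = 14

14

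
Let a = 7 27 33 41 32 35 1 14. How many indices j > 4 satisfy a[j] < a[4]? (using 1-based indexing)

The element at index 4 is 41.
Elements after it: 32, 35, 1, 14
Those smaller than 41: 32, 35, 1, 14

4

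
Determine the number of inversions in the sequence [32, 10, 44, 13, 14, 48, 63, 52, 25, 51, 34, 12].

Count, for each position, how many later elements it exceeds:
32 → 10, 13, 14, 25, 12 → 5
10 → none → 0
44 → 13, 14, 25, 34, 12 → 5
13 → 12 → 1
14 → 12 → 1
48 → 25, 34, 12 → 3
63 → 52, 25, 51, 34, 12 → 5
52 → 25, 51, 34, 12 → 4
25 → 12 → 1
51 → 34, 12 → 2
34 → 12 → 1
12 → none → 0
Sum: 5 + 0 + 5 + 1 + 1 + 3 + 5 + 4 + 1 + 2 + 1 + 0 = 28

28 out-of-order pairs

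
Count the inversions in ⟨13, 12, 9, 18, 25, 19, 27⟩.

4

Out-of-order index pairs (1-indexed):
(1,2): 13 > 12
(1,3): 13 > 9
(2,3): 12 > 9
(5,6): 25 > 19
That's 4 pairs.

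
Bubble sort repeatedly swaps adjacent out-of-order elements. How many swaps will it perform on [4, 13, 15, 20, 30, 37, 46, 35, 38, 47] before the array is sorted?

There are 3 swaps.

Each adjacent swap fixes exactly one inversion, so the minimum swap count equals the number of inversions.
Count inversions — for each element, later elements that are smaller:
4: none → 0
13: none → 0
15: none → 0
20: none → 0
30: none → 0
37: 35 → 1
46: 35, 38 → 2
35: none → 0
38: none → 0
47: none → 0
Total inversions: 0 + 0 + 0 + 0 + 0 + 1 + 2 + 0 + 0 + 0 = 3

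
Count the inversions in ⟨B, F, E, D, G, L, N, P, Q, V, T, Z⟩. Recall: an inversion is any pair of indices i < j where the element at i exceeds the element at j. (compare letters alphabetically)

Inversions: 4

For each element, count later entries that are smaller:
B → none → 0
F → E, D → 2
E → D → 1
D → none → 0
G → none → 0
L → none → 0
N → none → 0
P → none → 0
Q → none → 0
V → T → 1
T → none → 0
Z → none → 0
Sum: 0 + 2 + 1 + 0 + 0 + 0 + 0 + 0 + 0 + 1 + 0 + 0 = 4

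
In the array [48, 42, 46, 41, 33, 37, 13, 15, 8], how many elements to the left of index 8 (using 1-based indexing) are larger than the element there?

6

The element at index 8 is 15.
Elements before it: 48, 42, 46, 41, 33, 37, 13
Those larger than 15: 48, 42, 46, 41, 33, 37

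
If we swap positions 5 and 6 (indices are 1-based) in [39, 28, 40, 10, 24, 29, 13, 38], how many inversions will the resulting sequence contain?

17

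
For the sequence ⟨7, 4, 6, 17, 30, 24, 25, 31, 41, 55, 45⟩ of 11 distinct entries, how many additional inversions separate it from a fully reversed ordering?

50

Maximum inversions for 11 distinct elements is C(11, 2) = 11·10/2 = 55.
Current inversions — for each element, count later smaller elements:
7: 2
4: 0
6: 0
17: 0
30: 2
24: 0
25: 0
31: 0
41: 0
55: 1
45: 0
Current total: 2 + 0 + 0 + 0 + 2 + 0 + 0 + 0 + 0 + 1 + 0 = 5
Shortfall: 55 − 5 = 50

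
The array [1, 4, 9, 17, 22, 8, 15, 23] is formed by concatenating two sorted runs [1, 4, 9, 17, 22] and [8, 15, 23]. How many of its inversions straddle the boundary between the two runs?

Take each right-half value and tally the left-half values above it:
r = 8: 9, 17, 22 → 3
r = 15: 17, 22 → 2
r = 23: none → 0
Cross-inversions: 3 + 2 + 0 = 5

5 cross-inversions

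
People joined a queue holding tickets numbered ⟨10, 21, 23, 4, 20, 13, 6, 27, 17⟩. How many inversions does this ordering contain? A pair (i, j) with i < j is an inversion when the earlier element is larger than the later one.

17

For each element, count later entries that are smaller:
10: 2
21: 5
23: 5
4: 0
20: 3
13: 1
6: 0
27: 1
17: 0
Sum: 2 + 5 + 5 + 0 + 3 + 1 + 0 + 1 + 0 = 17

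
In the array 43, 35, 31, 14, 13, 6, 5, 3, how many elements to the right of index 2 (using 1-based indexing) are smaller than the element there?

6

The element at index 2 is 35.
Elements after it: 31, 14, 13, 6, 5, 3
Those smaller than 35: 31, 14, 13, 6, 5, 3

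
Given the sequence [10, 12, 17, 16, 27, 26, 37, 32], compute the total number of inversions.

3 inversions

Sweep left to right; for each value list the smaller values that follow it:
10 → none → 0
12 → none → 0
17 → 16 → 1
16 → none → 0
27 → 26 → 1
26 → none → 0
37 → 32 → 1
32 → none → 0
Sum: 0 + 0 + 1 + 0 + 1 + 0 + 1 + 0 = 3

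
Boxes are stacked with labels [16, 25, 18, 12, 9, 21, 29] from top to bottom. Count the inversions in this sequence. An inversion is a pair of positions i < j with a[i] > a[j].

Inversions: 9

Listing every pair i<j with a[i]>a[j] (using 0-based positions):
(0,3): 16 > 12
(0,4): 16 > 9
(1,2): 25 > 18
(1,3): 25 > 12
(1,4): 25 > 9
(1,5): 25 > 21
(2,3): 18 > 12
(2,4): 18 > 9
(3,4): 12 > 9
That's 9 pairs.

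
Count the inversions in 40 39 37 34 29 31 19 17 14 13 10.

Count, for each position, how many later elements it exceeds:
40: 10
39: 9
37: 8
34: 7
29: 5
31: 5
19: 4
17: 3
14: 2
13: 1
10: 0
Sum: 10 + 9 + 8 + 7 + 5 + 5 + 4 + 3 + 2 + 1 + 0 = 54

54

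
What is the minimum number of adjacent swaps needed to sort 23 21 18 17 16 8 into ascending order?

15 swaps

Minimum adjacent swaps = number of inversions (each swap of adjacent out-of-order elements removes one inversion and no swap can remove more).
Count inversions — for each element, later elements that are smaller:
23: 21, 18, 17, 16, 8 → 5
21: 18, 17, 16, 8 → 4
18: 17, 16, 8 → 3
17: 16, 8 → 2
16: 8 → 1
8: none → 0
Total inversions: 5 + 4 + 3 + 2 + 1 + 0 = 15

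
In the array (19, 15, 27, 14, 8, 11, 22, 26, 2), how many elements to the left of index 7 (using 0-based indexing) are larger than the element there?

The element at index 7 is 26.
Elements before it: 19, 15, 27, 14, 8, 11, 22
Those larger than 26: 27

1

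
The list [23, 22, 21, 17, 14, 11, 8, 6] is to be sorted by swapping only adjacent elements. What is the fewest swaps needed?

Each adjacent swap fixes exactly one inversion, so the minimum swap count equals the number of inversions.
Count inversions — for each element, later elements that are smaller:
23: 22, 21, 17, 14, 11, 8, 6 → 7
22: 21, 17, 14, 11, 8, 6 → 6
21: 17, 14, 11, 8, 6 → 5
17: 14, 11, 8, 6 → 4
14: 11, 8, 6 → 3
11: 8, 6 → 2
8: 6 → 1
6: none → 0
Total inversions: 7 + 6 + 5 + 4 + 3 + 2 + 1 + 0 = 28

28 swaps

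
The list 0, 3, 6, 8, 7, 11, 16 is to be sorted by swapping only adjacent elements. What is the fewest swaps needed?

The minimum number of adjacent swaps to sort an array equals its inversion count, since every such swap removes exactly one inversion.
Count inversions — for each element, later elements that are smaller:
0: none → 0
3: none → 0
6: none → 0
8: 7 → 1
7: none → 0
11: none → 0
16: none → 0
Total inversions: 0 + 0 + 0 + 1 + 0 + 0 + 0 = 1

1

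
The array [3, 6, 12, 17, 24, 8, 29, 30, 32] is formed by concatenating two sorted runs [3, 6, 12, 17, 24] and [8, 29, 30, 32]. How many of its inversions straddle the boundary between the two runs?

Count, for every r in R, how many entries of L exceed r:
r = 8: 12, 17, 24 → 3
r = 29: none → 0
r = 30: none → 0
r = 32: none → 0
Cross-inversions: 3 + 0 + 0 + 0 = 3

3 cross-inversions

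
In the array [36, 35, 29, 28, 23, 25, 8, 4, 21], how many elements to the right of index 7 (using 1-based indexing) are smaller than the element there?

1 such element

The element at index 7 is 8.
Elements after it: 4, 21
Those smaller than 8: 4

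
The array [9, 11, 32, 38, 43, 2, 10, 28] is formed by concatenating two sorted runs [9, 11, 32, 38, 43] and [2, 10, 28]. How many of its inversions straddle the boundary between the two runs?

There are 12 cross-inversions.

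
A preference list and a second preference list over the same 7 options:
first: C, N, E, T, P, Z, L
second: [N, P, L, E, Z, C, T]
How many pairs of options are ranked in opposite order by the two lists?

11

Assign each item its position (1..7) in the first ordering, then rewrite the second ordering as that position sequence:
positions: C→1, N→2, E→3, T→4, P→5, Z→6, L→7
second ordering as positions: [2, 5, 7, 3, 6, 1, 4]
Discordant pairs = inversions in this position sequence.
2: 1 → 1
5: 3, 1, 4 → 3
7: 3, 6, 1, 4 → 4
3: 1 → 1
6: 1, 4 → 2
1: 0
4: 0
Total: 1 + 3 + 4 + 1 + 2 + 0 + 0 = 11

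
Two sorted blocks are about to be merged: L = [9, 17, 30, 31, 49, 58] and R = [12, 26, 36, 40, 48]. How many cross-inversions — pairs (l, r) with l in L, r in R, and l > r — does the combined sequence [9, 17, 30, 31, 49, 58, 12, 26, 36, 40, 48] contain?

There are 15 split inversions.

For each element r of the right run, count left-run elements greater than r:
r = 12: 17, 30, 31, 49, 58 → 5
r = 26: 30, 31, 49, 58 → 4
r = 36: 49, 58 → 2
r = 40: 49, 58 → 2
r = 48: 49, 58 → 2
Cross-inversions: 5 + 4 + 2 + 2 + 2 = 15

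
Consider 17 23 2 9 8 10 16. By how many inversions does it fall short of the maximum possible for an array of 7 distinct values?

10

Maximum inversions for 7 distinct elements is C(7, 2) = 7·6/2 = 21.
Current inversions — for each element, count later smaller elements:
17: 5
23: 5
2: 0
9: 1
8: 0
10: 0
16: 0
Current total: 5 + 5 + 0 + 1 + 0 + 0 + 0 = 11
Shortfall: 21 − 11 = 10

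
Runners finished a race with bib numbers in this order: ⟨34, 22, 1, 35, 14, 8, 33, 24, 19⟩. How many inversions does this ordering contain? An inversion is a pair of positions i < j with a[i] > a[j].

For each element, count later entries that are smaller:
34: 7
22: 4
1: 0
35: 5
14: 1
8: 0
33: 2
24: 1
19: 0
Sum: 7 + 4 + 0 + 5 + 1 + 0 + 2 + 1 + 0 = 20

20 out-of-order pairs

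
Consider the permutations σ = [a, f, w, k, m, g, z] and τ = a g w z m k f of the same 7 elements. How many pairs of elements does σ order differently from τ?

11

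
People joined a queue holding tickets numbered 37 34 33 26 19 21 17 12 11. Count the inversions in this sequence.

Sweep left to right; for each value list the smaller values that follow it:
37 → 34, 33, 26, 19, 21, 17, 12, 11 → 8
34 → 33, 26, 19, 21, 17, 12, 11 → 7
33 → 26, 19, 21, 17, 12, 11 → 6
26 → 19, 21, 17, 12, 11 → 5
19 → 17, 12, 11 → 3
21 → 17, 12, 11 → 3
17 → 12, 11 → 2
12 → 11 → 1
11 → none → 0
Sum: 8 + 7 + 6 + 5 + 3 + 3 + 2 + 1 + 0 = 35

35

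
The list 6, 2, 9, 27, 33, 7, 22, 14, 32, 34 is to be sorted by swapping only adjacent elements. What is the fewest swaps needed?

Minimum adjacent swaps = number of inversions (each swap of adjacent out-of-order elements removes one inversion and no swap can remove more).
Count inversions — for each element, later elements that are smaller:
6: 2 → 1
2: none → 0
9: 7 → 1
27: 7, 22, 14 → 3
33: 7, 22, 14, 32 → 4
7: none → 0
22: 14 → 1
14: none → 0
32: none → 0
34: none → 0
Total inversions: 1 + 0 + 1 + 3 + 4 + 0 + 1 + 0 + 0 + 0 = 10

10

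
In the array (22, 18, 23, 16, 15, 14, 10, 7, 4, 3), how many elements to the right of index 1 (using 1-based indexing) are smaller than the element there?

8

The element at index 1 is 22.
Elements after it: 18, 23, 16, 15, 14, 10, 7, 4, 3
Those smaller than 22: 18, 16, 15, 14, 10, 7, 4, 3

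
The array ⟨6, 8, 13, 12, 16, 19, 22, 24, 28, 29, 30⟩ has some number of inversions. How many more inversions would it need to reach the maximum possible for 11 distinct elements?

54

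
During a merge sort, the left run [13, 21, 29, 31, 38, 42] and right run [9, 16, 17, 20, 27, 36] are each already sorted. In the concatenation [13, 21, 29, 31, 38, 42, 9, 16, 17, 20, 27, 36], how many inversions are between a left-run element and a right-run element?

For each element r of the right run, count left-run elements greater than r:
r = 9: 13, 21, 29, 31, 38, 42 → 6
r = 16: 21, 29, 31, 38, 42 → 5
r = 17: 21, 29, 31, 38, 42 → 5
r = 20: 21, 29, 31, 38, 42 → 5
r = 27: 29, 31, 38, 42 → 4
r = 36: 38, 42 → 2
Cross-inversions: 6 + 5 + 5 + 5 + 4 + 2 = 27

27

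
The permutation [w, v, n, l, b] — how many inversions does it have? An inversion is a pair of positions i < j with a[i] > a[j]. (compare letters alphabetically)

10

Sweep left to right; for each value list the smaller values that follow it:
w → v, n, l, b → 4
v → n, l, b → 3
n → l, b → 2
l → b → 1
b → none → 0
Sum: 4 + 3 + 2 + 1 + 0 = 10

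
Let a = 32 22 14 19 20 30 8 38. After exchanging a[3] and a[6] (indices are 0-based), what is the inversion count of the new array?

13 inversions

Positions 3 and 6 hold 19 and 8; after swapping, the array is [32, 22, 14, 8, 20, 30, 19, 38].
For each element, count later entries that are smaller:
32: 6
22: 4
14: 1
8: 0
20: 1
30: 1
19: 0
38: 0
Sum: 6 + 4 + 1 + 0 + 1 + 1 + 0 + 0 = 13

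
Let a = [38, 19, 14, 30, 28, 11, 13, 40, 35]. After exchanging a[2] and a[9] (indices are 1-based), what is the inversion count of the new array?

23

Positions 2 and 9 hold 19 and 35; after swapping, the array is [38, 35, 14, 30, 28, 11, 13, 40, 19].
Sweep left to right; for each value list the smaller values that follow it:
38: 7
35: 6
14: 2
30: 4
28: 3
11: 0
13: 0
40: 1
19: 0
Sum: 7 + 6 + 2 + 4 + 3 + 0 + 0 + 1 + 0 = 23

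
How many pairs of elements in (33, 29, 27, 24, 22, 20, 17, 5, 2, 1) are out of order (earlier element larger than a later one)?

45 out-of-order pairs

Count, for each position, how many later elements it exceeds:
33 → 29, 27, 24, 22, 20, 17, 5, 2, 1 → 9
29 → 27, 24, 22, 20, 17, 5, 2, 1 → 8
27 → 24, 22, 20, 17, 5, 2, 1 → 7
24 → 22, 20, 17, 5, 2, 1 → 6
22 → 20, 17, 5, 2, 1 → 5
20 → 17, 5, 2, 1 → 4
17 → 5, 2, 1 → 3
5 → 2, 1 → 2
2 → 1 → 1
1 → none → 0
Sum: 9 + 8 + 7 + 6 + 5 + 4 + 3 + 2 + 1 + 0 = 45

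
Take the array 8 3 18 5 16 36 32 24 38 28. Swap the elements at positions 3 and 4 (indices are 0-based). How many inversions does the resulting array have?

Positions 3 and 4 hold 5 and 16; after swapping, the array is [8, 3, 18, 16, 5, 36, 32, 24, 38, 28].
Element-by-element contributions:
8: 2
3: 0
18: 2
16: 1
5: 0
36: 3
32: 2
24: 0
38: 1
28: 0
Sum: 2 + 0 + 2 + 1 + 0 + 3 + 2 + 0 + 1 + 0 = 11

There are 11 inversions.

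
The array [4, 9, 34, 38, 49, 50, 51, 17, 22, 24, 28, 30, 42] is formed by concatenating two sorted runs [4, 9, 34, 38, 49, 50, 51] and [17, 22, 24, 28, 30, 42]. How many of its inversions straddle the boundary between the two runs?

There are 28 split inversions.

Take each right-half value and tally the left-half values above it:
r = 17: 34, 38, 49, 50, 51 → 5
r = 22: 34, 38, 49, 50, 51 → 5
r = 24: 34, 38, 49, 50, 51 → 5
r = 28: 34, 38, 49, 50, 51 → 5
r = 30: 34, 38, 49, 50, 51 → 5
r = 42: 49, 50, 51 → 3
Cross-inversions: 5 + 5 + 5 + 5 + 5 + 3 = 28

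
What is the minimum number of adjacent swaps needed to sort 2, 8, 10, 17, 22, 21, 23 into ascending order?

Each adjacent swap fixes exactly one inversion, so the minimum swap count equals the number of inversions.
Count inversions — for each element, later elements that are smaller:
2: none → 0
8: none → 0
10: none → 0
17: none → 0
22: 21 → 1
21: none → 0
23: none → 0
Total inversions: 0 + 0 + 0 + 0 + 1 + 0 + 0 = 1

1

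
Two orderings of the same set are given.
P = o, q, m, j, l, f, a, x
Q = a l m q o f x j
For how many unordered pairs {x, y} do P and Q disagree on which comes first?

Assign each item its position (1..8) in the first ordering, then rewrite the second ordering as that position sequence:
positions: o→1, q→2, m→3, j→4, l→5, f→6, a→7, x→8
second ordering as positions: [7, 5, 3, 2, 1, 6, 8, 4]
Discordant pairs = inversions in this position sequence.
7: 5, 3, 2, 1, 6, 4 → 6
5: 3, 2, 1, 4 → 4
3: 2, 1 → 2
2: 1 → 1
1: 0
6: 4 → 1
8: 4 → 1
4: 0
Total: 6 + 4 + 2 + 1 + 0 + 1 + 1 + 0 = 15

15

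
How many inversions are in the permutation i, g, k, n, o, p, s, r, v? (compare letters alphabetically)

2

Sweep left to right; for each value list the smaller values that follow it:
i → g → 1
g → none → 0
k → none → 0
n → none → 0
o → none → 0
p → none → 0
s → r → 1
r → none → 0
v → none → 0
Sum: 1 + 0 + 0 + 0 + 0 + 0 + 1 + 0 + 0 = 2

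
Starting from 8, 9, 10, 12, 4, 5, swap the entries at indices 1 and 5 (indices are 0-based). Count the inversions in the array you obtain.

Positions 1 and 5 hold 9 and 5; after swapping, the array is [8, 5, 10, 12, 4, 9].
Sweep left to right; for each value list the smaller values that follow it:
8: 2
5: 1
10: 2
12: 2
4: 0
9: 0
Sum: 2 + 1 + 2 + 2 + 0 + 0 = 7

7 inversions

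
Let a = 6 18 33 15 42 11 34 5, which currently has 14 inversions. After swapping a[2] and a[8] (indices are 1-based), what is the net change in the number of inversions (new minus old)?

-5

Positions 2 and 8 hold 18 and 5; after swapping, the array is [6, 5, 33, 15, 42, 11, 34, 18].
Sweep left to right; for each value list the smaller values that follow it:
6: 1
5: 0
33: 3
15: 1
42: 3
11: 0
34: 1
18: 0
Sum: 1 + 0 + 3 + 1 + 3 + 0 + 1 + 0 = 9
Change: 9 − 14 = -5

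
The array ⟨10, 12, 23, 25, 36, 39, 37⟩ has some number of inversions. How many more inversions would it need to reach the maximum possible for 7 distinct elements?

Maximum inversions for 7 distinct elements is C(7, 2) = 7·6/2 = 21.
Current inversions — for each element, count later smaller elements:
10: 0
12: 0
23: 0
25: 0
36: 0
39: 1
37: 0
Current total: 0 + 0 + 0 + 0 + 0 + 1 + 0 = 1
Shortfall: 21 − 1 = 20

20 inversions short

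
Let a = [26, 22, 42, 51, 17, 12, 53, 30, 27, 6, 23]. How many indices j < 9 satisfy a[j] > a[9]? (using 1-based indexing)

The element at index 9 is 27.
Elements before it: 26, 22, 42, 51, 17, 12, 53, 30
Those larger than 27: 42, 51, 53, 30

4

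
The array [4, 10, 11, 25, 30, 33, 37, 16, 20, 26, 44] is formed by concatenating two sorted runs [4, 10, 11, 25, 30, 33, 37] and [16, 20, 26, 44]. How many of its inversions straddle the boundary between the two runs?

11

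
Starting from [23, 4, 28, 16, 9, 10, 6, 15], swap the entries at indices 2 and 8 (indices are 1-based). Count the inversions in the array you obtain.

24

Positions 2 and 8 hold 4 and 15; after swapping, the array is [23, 15, 28, 16, 9, 10, 6, 4].
Sweep left to right; for each value list the smaller values that follow it:
23: 6
15: 4
28: 5
16: 4
9: 2
10: 2
6: 1
4: 0
Sum: 6 + 4 + 5 + 4 + 2 + 2 + 1 + 0 = 24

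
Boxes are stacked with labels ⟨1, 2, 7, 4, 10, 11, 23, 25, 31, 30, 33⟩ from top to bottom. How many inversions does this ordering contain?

2 inversions

Sweep left to right; for each value list the smaller values that follow it:
1 → none → 0
2 → none → 0
7 → 4 → 1
4 → none → 0
10 → none → 0
11 → none → 0
23 → none → 0
25 → none → 0
31 → 30 → 1
30 → none → 0
33 → none → 0
Sum: 0 + 0 + 1 + 0 + 0 + 0 + 0 + 0 + 1 + 0 + 0 = 2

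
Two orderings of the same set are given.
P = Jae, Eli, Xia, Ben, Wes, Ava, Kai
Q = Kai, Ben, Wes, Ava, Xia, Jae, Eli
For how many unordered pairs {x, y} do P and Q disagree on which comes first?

Disagreeing pairs: 17

Assign each item its position (1..7) in the first ordering, then rewrite the second ordering as that position sequence:
positions: Jae→1, Eli→2, Xia→3, Ben→4, Wes→5, Ava→6, Kai→7
second ordering as positions: [7, 4, 5, 6, 3, 1, 2]
Discordant pairs = inversions in this position sequence.
7: 4, 5, 6, 3, 1, 2 → 6
4: 3, 1, 2 → 3
5: 3, 1, 2 → 3
6: 3, 1, 2 → 3
3: 1, 2 → 2
1: 0
2: 0
Total: 6 + 3 + 3 + 3 + 2 + 0 + 0 = 17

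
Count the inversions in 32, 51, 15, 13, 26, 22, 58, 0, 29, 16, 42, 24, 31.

38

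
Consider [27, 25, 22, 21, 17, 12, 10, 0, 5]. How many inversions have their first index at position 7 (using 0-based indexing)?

0

The element at index 7 is 0.
Elements after it: 5
None of them are smaller than 0.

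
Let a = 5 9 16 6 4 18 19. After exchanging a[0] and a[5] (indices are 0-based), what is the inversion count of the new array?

Positions 0 and 5 hold 5 and 18; after swapping, the array is [18, 9, 16, 6, 4, 5, 19].
Element-by-element contributions:
18: 5
9: 3
16: 3
6: 2
4: 0
5: 0
19: 0
Sum: 5 + 3 + 3 + 2 + 0 + 0 + 0 = 13

13 inversions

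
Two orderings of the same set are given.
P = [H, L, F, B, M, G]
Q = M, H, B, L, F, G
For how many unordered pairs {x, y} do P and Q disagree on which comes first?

6 disagreeing pairs

Assign each item its position (1..6) in the first ordering, then rewrite the second ordering as that position sequence:
positions: H→1, L→2, F→3, B→4, M→5, G→6
second ordering as positions: [5, 1, 4, 2, 3, 6]
Discordant pairs = inversions in this position sequence.
5: 1, 4, 2, 3 → 4
1: 0
4: 2, 3 → 2
2: 0
3: 0
6: 0
Total: 4 + 0 + 2 + 0 + 0 + 0 = 6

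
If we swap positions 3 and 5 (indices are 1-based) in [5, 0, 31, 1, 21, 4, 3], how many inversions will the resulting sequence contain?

Positions 3 and 5 hold 31 and 21; after swapping, the array is [5, 0, 21, 1, 31, 4, 3].
Sweep left to right; for each value list the smaller values that follow it:
5: 4
0: 0
21: 3
1: 0
31: 2
4: 1
3: 0
Sum: 4 + 0 + 3 + 0 + 2 + 1 + 0 = 10

There are 10 inversions.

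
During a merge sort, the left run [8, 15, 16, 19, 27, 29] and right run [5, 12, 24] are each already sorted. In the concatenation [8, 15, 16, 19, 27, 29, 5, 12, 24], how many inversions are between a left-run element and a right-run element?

13 cross-inversions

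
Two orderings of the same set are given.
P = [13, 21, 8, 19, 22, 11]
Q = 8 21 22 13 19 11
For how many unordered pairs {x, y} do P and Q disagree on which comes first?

5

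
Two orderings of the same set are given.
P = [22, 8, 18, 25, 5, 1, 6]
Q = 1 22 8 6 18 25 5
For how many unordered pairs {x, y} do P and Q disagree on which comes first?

8

Assign each item its position (1..7) in the first ordering, then rewrite the second ordering as that position sequence:
positions: 22→1, 8→2, 18→3, 25→4, 5→5, 1→6, 6→7
second ordering as positions: [6, 1, 2, 7, 3, 4, 5]
Discordant pairs = inversions in this position sequence.
6: 1, 2, 3, 4, 5 → 5
1: 0
2: 0
7: 3, 4, 5 → 3
3: 0
4: 0
5: 0
Total: 5 + 0 + 0 + 3 + 0 + 0 + 0 = 8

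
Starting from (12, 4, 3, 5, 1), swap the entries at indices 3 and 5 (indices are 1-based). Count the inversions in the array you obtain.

7 inversions

Positions 3 and 5 hold 3 and 1; after swapping, the array is [12, 4, 1, 5, 3].
Count, for each position, how many later elements it exceeds:
12 → 4, 1, 5, 3 → 4
4 → 1, 3 → 2
1 → none → 0
5 → 3 → 1
3 → none → 0
Sum: 4 + 2 + 0 + 1 + 0 = 7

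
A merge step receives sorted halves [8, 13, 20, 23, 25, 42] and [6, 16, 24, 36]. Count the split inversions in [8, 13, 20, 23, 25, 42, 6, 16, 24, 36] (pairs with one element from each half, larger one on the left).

13

Count, for every r in R, how many entries of L exceed r:
r = 6: 8, 13, 20, 23, 25, 42 → 6
r = 16: 20, 23, 25, 42 → 4
r = 24: 25, 42 → 2
r = 36: 42 → 1
Cross-inversions: 6 + 4 + 2 + 1 = 13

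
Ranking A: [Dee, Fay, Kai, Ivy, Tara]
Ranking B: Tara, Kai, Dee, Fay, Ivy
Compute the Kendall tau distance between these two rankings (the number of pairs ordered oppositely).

Assign each item its position (1..5) in the first ordering, then rewrite the second ordering as that position sequence:
positions: Dee→1, Fay→2, Kai→3, Ivy→4, Tara→5
second ordering as positions: [5, 3, 1, 2, 4]
Discordant pairs = inversions in this position sequence.
5: 3, 1, 2, 4 → 4
3: 1, 2 → 2
1: 0
2: 0
4: 0
Total: 4 + 2 + 0 + 0 + 0 = 6

6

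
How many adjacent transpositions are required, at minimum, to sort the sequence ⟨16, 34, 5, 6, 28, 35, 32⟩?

Minimum adjacent swaps = number of inversions (each swap of adjacent out-of-order elements removes one inversion and no swap can remove more).
Count inversions — for each element, later elements that are smaller:
16: 5, 6 → 2
34: 5, 6, 28, 32 → 4
5: none → 0
6: none → 0
28: none → 0
35: 32 → 1
32: none → 0
Total inversions: 2 + 4 + 0 + 0 + 0 + 1 + 0 = 7

7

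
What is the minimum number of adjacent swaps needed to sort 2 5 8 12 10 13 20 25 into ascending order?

Each adjacent swap fixes exactly one inversion, so the minimum swap count equals the number of inversions.
Count inversions — for each element, later elements that are smaller:
2: none → 0
5: none → 0
8: none → 0
12: 10 → 1
10: none → 0
13: none → 0
20: none → 0
25: none → 0
Total inversions: 0 + 0 + 0 + 1 + 0 + 0 + 0 + 0 = 1

1 swap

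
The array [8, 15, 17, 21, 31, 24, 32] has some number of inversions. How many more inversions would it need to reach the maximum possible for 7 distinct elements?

Maximum inversions for 7 distinct elements is C(7, 2) = 7·6/2 = 21.
Current inversions — for each element, count later smaller elements:
8: 0
15: 0
17: 0
21: 0
31: 1
24: 0
32: 0
Current total: 0 + 0 + 0 + 0 + 1 + 0 + 0 = 1
Shortfall: 21 − 1 = 20

20 inversions short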